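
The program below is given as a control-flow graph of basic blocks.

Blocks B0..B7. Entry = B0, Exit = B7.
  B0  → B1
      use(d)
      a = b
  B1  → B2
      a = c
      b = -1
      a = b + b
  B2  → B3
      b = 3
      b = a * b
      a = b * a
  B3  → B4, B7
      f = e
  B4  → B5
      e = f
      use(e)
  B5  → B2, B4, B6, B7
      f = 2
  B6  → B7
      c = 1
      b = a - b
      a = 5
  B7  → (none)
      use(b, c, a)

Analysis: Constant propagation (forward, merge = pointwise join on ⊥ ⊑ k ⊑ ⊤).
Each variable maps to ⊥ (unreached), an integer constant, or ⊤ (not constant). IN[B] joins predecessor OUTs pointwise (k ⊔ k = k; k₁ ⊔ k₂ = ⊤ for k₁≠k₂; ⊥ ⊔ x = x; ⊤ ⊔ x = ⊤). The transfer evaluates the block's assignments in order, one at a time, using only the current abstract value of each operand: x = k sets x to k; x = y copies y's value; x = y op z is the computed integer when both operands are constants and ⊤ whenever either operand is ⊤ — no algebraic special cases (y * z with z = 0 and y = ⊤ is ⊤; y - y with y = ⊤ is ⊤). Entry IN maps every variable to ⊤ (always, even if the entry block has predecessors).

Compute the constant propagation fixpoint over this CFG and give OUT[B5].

Per-block solution:
  B0:  IN=(all ⊤)  OUT=(all ⊤)
  B1:  IN=(all ⊤)  OUT={a:-2, b:-1; rest ⊤}
  B2:  IN=(all ⊤)  OUT=(all ⊤)
  B3:  IN=(all ⊤)  OUT=(all ⊤)
  B4:  IN=(all ⊤)  OUT=(all ⊤)
  B5:  IN=(all ⊤)  OUT={f:2; rest ⊤}
  B6:  IN={f:2; rest ⊤}  OUT={a:5, c:1, f:2; rest ⊤}
  B7:  IN=(all ⊤)  OUT=(all ⊤)

Merge at B5: IN[B5] = OUT[B4] = {a: ⊤, b: ⊤, c: ⊤, d: ⊤, e: ⊤, f: ⊤}
Applying B5's transfer function to that IN value gives OUT[B5] (row B5 above).

Answer: {a: ⊤, b: ⊤, c: ⊤, d: ⊤, e: ⊤, f: 2}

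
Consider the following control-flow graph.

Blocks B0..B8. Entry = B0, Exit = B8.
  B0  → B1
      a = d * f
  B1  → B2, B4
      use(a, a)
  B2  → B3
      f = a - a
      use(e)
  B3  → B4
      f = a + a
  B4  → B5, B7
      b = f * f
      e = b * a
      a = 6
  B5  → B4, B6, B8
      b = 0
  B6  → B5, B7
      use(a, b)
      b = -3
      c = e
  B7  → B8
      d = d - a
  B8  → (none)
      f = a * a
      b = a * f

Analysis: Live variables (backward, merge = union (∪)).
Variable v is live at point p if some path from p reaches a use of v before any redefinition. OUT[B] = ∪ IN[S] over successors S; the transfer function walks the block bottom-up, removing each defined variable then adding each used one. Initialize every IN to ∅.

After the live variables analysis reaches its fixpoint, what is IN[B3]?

Fixpoint table:
  B0:  IN={d, e, f}  OUT={a, d, e, f}
  B1:  IN={a, d, e, f}  OUT={a, d, e, f}
  B2:  IN={a, d, e}  OUT={a, d}
  B3:  IN={a, d}  OUT={a, d, f}
  B4:  IN={a, d, f}  OUT={a, d, e, f}
  B5:  IN={a, d, e, f}  OUT={a, b, d, e, f}
  B6:  IN={a, b, d, e, f}  OUT={a, d, e, f}
  B7:  IN={a, d}  OUT={a}
  B8:  IN={a}  OUT={}

Merge at B3: OUT[B3] = IN[B4] = {a, d, f}
Applying B3's transfer function to that OUT value gives IN[B3] (row B3 above).

Answer: {a, d}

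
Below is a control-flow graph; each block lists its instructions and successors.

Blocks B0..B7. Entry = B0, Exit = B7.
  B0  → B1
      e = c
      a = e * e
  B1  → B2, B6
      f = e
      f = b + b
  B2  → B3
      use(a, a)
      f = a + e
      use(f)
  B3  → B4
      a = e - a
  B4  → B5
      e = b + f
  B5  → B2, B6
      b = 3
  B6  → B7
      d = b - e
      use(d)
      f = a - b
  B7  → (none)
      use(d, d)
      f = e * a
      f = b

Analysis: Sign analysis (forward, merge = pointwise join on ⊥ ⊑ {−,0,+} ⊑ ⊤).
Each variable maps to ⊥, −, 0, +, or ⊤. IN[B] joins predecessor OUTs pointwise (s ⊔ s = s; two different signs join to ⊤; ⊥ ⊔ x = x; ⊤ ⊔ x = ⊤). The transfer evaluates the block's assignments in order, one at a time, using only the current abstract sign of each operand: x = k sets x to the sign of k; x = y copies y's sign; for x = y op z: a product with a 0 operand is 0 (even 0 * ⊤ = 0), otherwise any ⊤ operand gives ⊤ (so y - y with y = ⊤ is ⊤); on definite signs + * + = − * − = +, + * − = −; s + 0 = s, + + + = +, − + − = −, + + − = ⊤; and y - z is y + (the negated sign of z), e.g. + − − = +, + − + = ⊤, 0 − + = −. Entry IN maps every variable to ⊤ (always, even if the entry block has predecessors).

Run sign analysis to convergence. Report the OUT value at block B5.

Answer: {a: ⊤, b: +, c: ⊤, d: ⊤, e: ⊤, f: ⊤}

Derivation:
Converged values:
  B0:  IN=(all ⊤)  OUT=(all ⊤)
  B1:  IN=(all ⊤)  OUT=(all ⊤)
  B2:  IN=(all ⊤)  OUT=(all ⊤)
  B3:  IN=(all ⊤)  OUT=(all ⊤)
  B4:  IN=(all ⊤)  OUT=(all ⊤)
  B5:  IN=(all ⊤)  OUT={b:+; rest ⊤}
  B6:  IN=(all ⊤)  OUT=(all ⊤)
  B7:  IN=(all ⊤)  OUT=(all ⊤)

Merge at B5: IN[B5] = OUT[B4] = {a: ⊤, b: ⊤, c: ⊤, d: ⊤, e: ⊤, f: ⊤}
Applying B5's transfer function to that IN value gives OUT[B5] (row B5 above).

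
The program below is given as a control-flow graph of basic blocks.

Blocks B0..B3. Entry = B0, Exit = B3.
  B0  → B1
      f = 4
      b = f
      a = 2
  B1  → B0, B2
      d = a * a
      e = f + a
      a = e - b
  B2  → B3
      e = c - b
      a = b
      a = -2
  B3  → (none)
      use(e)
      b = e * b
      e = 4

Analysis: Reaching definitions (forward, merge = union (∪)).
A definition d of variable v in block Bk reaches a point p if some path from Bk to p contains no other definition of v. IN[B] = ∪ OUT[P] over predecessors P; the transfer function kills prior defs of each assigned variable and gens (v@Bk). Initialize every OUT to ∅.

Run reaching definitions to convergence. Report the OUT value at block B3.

Answer: {a@B2, b@B3, d@B1, e@B3, f@B0}

Derivation:
Per-block solution:
  B0:   IN={a@B1, b@B0, d@B1, e@B1, f@B0}   OUT={a@B0, b@B0, d@B1, e@B1, f@B0}
  B1:   IN={a@B0, b@B0, d@B1, e@B1, f@B0}   OUT={a@B1, b@B0, d@B1, e@B1, f@B0}
  B2:   IN={a@B1, b@B0, d@B1, e@B1, f@B0}   OUT={a@B2, b@B0, d@B1, e@B2, f@B0}
  B3:   IN={a@B2, b@B0, d@B1, e@B2, f@B0}   OUT={a@B2, b@B3, d@B1, e@B3, f@B0}

Merge at B3: IN[B3] = OUT[B2] = {a@B2, b@B0, d@B1, e@B2, f@B0}
Applying B3's transfer function to that IN value gives OUT[B3] (row B3 above).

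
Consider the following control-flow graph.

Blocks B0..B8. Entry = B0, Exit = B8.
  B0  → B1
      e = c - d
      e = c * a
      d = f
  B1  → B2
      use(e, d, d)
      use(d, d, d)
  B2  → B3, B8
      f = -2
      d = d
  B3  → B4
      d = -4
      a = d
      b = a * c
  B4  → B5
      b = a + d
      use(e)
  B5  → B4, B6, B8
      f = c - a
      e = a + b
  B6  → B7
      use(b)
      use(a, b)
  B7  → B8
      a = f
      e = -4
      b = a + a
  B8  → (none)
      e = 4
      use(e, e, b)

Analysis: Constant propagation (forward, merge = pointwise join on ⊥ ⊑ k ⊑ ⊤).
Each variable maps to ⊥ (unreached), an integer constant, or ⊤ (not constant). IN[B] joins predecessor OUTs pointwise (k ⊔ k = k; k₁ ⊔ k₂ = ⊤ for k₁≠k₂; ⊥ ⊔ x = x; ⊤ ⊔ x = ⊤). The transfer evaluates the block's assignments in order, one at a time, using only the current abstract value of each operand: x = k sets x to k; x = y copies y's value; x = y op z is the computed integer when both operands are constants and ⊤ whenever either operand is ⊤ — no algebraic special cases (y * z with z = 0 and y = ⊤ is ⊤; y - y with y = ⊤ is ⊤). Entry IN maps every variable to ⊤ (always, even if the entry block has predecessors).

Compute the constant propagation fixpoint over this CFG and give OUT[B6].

Answer: {a: -4, b: -8, c: ⊤, d: -4, e: -12, f: ⊤}

Trace:
Converged values:
  B0: | IN=(all ⊤) | OUT=(all ⊤)
  B1: | IN=(all ⊤) | OUT=(all ⊤)
  B2: | IN=(all ⊤) | OUT={f:-2; rest ⊤}
  B3: | IN={f:-2; rest ⊤} | OUT={a:-4, d:-4, f:-2; rest ⊤}
  B4: | IN={a:-4, d:-4; rest ⊤} | OUT={a:-4, b:-8, d:-4; rest ⊤}
  B5: | IN={a:-4, b:-8, d:-4; rest ⊤} | OUT={a:-4, b:-8, d:-4, e:-12; rest ⊤}
  B6: | IN={a:-4, b:-8, d:-4, e:-12; rest ⊤} | OUT={a:-4, b:-8, d:-4, e:-12; rest ⊤}
  B7: | IN={a:-4, b:-8, d:-4, e:-12; rest ⊤} | OUT={d:-4, e:-4; rest ⊤}
  B8: | IN=(all ⊤) | OUT={e:4; rest ⊤}

Merge at B6: IN[B6] = OUT[B5] = {a: -4, b: -8, c: ⊤, d: -4, e: -12, f: ⊤}
Applying B6's transfer function to that IN value gives OUT[B6] (row B6 above).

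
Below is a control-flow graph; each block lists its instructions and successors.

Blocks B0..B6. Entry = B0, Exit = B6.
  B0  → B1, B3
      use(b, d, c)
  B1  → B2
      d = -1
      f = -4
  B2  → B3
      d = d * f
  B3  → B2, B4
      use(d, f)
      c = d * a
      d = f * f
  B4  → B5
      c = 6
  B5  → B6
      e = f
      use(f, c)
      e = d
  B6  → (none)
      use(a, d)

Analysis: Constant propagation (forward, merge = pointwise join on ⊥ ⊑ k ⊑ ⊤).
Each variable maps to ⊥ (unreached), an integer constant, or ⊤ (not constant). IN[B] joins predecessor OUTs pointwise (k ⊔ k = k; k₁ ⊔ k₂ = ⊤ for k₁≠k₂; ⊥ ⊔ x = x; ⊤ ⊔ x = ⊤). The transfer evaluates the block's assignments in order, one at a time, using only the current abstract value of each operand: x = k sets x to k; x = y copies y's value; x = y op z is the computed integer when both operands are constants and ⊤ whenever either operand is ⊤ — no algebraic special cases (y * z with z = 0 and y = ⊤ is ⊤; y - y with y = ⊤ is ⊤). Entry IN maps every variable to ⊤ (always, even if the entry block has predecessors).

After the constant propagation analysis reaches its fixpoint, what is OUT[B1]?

Fixpoint table:
  B0:  IN=(all ⊤)  OUT=(all ⊤)
  B1:  IN=(all ⊤)  OUT={d:-1, f:-4; rest ⊤}
  B2:  IN=(all ⊤)  OUT=(all ⊤)
  B3:  IN=(all ⊤)  OUT=(all ⊤)
  B4:  IN=(all ⊤)  OUT={c:6; rest ⊤}
  B5:  IN={c:6; rest ⊤}  OUT={c:6; rest ⊤}
  B6:  IN={c:6; rest ⊤}  OUT={c:6; rest ⊤}

Merge at B1: IN[B1] = OUT[B0] = {a: ⊤, b: ⊤, c: ⊤, d: ⊤, e: ⊤, f: ⊤}
Applying B1's transfer function to that IN value gives OUT[B1] (row B1 above).

Answer: {a: ⊤, b: ⊤, c: ⊤, d: -1, e: ⊤, f: -4}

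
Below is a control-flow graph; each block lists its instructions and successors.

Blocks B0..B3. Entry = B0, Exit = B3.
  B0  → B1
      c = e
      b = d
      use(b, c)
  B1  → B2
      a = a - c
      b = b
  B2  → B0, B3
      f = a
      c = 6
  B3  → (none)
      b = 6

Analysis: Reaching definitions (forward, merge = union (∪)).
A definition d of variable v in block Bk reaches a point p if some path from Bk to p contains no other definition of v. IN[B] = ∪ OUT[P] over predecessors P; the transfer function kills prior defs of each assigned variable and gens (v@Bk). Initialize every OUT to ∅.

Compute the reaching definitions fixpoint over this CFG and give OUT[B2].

Converged values:
  B0: | IN={a@B1, b@B1, c@B2, f@B2} | OUT={a@B1, b@B0, c@B0, f@B2}
  B1: | IN={a@B1, b@B0, c@B0, f@B2} | OUT={a@B1, b@B1, c@B0, f@B2}
  B2: | IN={a@B1, b@B1, c@B0, f@B2} | OUT={a@B1, b@B1, c@B2, f@B2}
  B3: | IN={a@B1, b@B1, c@B2, f@B2} | OUT={a@B1, b@B3, c@B2, f@B2}

Merge at B2: IN[B2] = OUT[B1] = {a@B1, b@B1, c@B0, f@B2}
Applying B2's transfer function to that IN value gives OUT[B2] (row B2 above).

Answer: {a@B1, b@B1, c@B2, f@B2}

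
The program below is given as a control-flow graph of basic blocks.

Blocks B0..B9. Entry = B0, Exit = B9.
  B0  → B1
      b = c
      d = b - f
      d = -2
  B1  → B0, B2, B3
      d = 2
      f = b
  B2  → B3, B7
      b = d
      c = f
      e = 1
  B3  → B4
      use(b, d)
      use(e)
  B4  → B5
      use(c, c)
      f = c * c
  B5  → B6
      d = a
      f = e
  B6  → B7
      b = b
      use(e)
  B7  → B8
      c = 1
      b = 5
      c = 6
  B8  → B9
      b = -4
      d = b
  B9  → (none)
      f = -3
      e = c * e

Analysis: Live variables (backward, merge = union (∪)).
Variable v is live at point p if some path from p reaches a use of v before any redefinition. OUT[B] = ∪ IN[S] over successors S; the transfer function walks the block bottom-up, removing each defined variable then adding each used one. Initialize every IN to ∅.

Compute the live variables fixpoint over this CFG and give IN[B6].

Per-block solution:
  B0: | IN={a, c, e, f} | OUT={a, b, c, e}
  B1: | IN={a, b, c, e} | OUT={a, b, c, d, e, f}
  B2: | IN={a, d, f} | OUT={a, b, c, d, e}
  B3: | IN={a, b, c, d, e} | OUT={a, b, c, e}
  B4: | IN={a, b, c, e} | OUT={a, b, e}
  B5: | IN={a, b, e} | OUT={b, e}
  B6: | IN={b, e} | OUT={e}
  B7: | IN={e} | OUT={c, e}
  B8: | IN={c, e} | OUT={c, e}
  B9: | IN={c, e} | OUT={}

Merge at B6: OUT[B6] = IN[B7] = {e}
Applying B6's transfer function to that OUT value gives IN[B6] (row B6 above).

Answer: {b, e}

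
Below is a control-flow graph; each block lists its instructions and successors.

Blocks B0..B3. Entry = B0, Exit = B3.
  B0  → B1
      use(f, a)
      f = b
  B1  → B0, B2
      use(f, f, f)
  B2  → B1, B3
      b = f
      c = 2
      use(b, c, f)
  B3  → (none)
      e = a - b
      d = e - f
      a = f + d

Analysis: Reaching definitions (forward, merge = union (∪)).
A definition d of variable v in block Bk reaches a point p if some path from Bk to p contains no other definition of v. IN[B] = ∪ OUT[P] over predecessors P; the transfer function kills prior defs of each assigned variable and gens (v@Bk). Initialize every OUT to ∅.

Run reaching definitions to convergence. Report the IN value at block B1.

Per-block solution:
  B0: | IN={b@B2, c@B2, f@B0} | OUT={b@B2, c@B2, f@B0}
  B1: | IN={b@B2, c@B2, f@B0} | OUT={b@B2, c@B2, f@B0}
  B2: | IN={b@B2, c@B2, f@B0} | OUT={b@B2, c@B2, f@B0}
  B3: | IN={b@B2, c@B2, f@B0} | OUT={a@B3, b@B2, c@B2, d@B3, e@B3, f@B0}

Merge at B1: IN[B1] = OUT[B0] ⊔ OUT[B2] = {b@B2, c@B2, f@B0}

Answer: {b@B2, c@B2, f@B0}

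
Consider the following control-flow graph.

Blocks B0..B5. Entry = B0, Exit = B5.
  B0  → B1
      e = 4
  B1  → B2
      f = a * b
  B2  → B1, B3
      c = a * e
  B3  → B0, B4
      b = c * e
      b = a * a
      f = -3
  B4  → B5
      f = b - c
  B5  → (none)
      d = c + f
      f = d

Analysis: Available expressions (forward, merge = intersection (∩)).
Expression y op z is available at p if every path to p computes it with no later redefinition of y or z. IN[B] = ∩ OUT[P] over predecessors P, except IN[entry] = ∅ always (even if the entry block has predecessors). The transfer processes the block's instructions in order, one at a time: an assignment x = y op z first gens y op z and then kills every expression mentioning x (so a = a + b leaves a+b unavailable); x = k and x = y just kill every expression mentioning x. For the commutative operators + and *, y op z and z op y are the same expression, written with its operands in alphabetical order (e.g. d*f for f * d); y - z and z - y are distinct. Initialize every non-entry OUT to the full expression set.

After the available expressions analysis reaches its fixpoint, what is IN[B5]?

Answer: {a*a, a*e, b-c, c*e}

Working:
Converged values:
  B0: | IN={} | OUT={}
  B1: | IN={} | OUT={a*b}
  B2: | IN={a*b} | OUT={a*b, a*e}
  B3: | IN={a*b, a*e} | OUT={a*a, a*e, c*e}
  B4: | IN={a*a, a*e, c*e} | OUT={a*a, a*e, b-c, c*e}
  B5: | IN={a*a, a*e, b-c, c*e} | OUT={a*a, a*e, b-c, c*e}

Merge at B5: IN[B5] = OUT[B4] = {a*a, a*e, b-c, c*e}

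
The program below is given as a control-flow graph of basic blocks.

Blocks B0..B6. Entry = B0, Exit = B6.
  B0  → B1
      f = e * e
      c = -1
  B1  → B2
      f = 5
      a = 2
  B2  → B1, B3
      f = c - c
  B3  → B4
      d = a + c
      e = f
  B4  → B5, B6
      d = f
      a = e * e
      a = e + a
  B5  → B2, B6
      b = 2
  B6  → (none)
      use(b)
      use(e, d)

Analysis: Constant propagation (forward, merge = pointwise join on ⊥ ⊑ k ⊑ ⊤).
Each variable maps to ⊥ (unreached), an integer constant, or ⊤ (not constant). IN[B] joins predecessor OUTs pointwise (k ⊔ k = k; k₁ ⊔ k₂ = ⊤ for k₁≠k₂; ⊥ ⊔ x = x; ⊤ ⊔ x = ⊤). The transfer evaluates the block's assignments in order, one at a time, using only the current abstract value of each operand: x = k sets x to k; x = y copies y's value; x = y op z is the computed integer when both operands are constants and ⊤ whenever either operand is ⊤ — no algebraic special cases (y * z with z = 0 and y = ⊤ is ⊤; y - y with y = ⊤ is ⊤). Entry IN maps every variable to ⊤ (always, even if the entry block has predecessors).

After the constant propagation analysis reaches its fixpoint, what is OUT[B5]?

Answer: {a: 0, b: 2, c: -1, d: 0, e: 0, f: 0}

Derivation:
Fixpoint table:
  B0: | IN=(all ⊤) | OUT={c:-1; rest ⊤}
  B1: | IN={c:-1; rest ⊤} | OUT={a:2, c:-1, f:5; rest ⊤}
  B2: | IN={c:-1; rest ⊤} | OUT={c:-1, f:0; rest ⊤}
  B3: | IN={c:-1, f:0; rest ⊤} | OUT={c:-1, e:0, f:0; rest ⊤}
  B4: | IN={c:-1, e:0, f:0; rest ⊤} | OUT={a:0, c:-1, d:0, e:0, f:0; rest ⊤}
  B5: | IN={a:0, c:-1, d:0, e:0, f:0; rest ⊤} | OUT={a:0, b:2, c:-1, d:0, e:0, f:0; rest ⊤}
  B6: | IN={a:0, c:-1, d:0, e:0, f:0; rest ⊤} | OUT={a:0, c:-1, d:0, e:0, f:0; rest ⊤}

Merge at B5: IN[B5] = OUT[B4] = {a: 0, b: ⊤, c: -1, d: 0, e: 0, f: 0}
Applying B5's transfer function to that IN value gives OUT[B5] (row B5 above).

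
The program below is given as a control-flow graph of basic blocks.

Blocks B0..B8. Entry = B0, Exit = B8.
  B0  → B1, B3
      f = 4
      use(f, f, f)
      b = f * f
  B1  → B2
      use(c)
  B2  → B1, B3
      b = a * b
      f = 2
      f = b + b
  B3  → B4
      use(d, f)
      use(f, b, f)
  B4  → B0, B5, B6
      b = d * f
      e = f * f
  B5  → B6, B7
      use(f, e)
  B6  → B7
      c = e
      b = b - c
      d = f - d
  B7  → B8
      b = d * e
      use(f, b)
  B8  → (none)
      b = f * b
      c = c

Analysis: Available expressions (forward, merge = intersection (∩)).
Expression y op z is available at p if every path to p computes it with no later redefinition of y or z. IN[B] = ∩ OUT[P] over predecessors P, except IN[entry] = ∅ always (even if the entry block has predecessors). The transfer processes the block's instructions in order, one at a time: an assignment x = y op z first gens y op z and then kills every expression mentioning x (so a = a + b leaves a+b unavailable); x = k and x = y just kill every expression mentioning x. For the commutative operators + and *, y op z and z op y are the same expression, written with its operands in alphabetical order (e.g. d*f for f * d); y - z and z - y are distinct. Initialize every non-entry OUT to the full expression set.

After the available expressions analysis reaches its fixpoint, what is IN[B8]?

Answer: {d*e, f*f}

Derivation:
Fixpoint table:
  B0: | IN={} | OUT={f*f}
  B1: | IN={} | OUT={}
  B2: | IN={} | OUT={b+b}
  B3: | IN={} | OUT={}
  B4: | IN={} | OUT={d*f, f*f}
  B5: | IN={d*f, f*f} | OUT={d*f, f*f}
  B6: | IN={d*f, f*f} | OUT={f*f}
  B7: | IN={f*f} | OUT={d*e, f*f}
  B8: | IN={d*e, f*f} | OUT={d*e, f*f}

Merge at B8: IN[B8] = OUT[B7] = {d*e, f*f}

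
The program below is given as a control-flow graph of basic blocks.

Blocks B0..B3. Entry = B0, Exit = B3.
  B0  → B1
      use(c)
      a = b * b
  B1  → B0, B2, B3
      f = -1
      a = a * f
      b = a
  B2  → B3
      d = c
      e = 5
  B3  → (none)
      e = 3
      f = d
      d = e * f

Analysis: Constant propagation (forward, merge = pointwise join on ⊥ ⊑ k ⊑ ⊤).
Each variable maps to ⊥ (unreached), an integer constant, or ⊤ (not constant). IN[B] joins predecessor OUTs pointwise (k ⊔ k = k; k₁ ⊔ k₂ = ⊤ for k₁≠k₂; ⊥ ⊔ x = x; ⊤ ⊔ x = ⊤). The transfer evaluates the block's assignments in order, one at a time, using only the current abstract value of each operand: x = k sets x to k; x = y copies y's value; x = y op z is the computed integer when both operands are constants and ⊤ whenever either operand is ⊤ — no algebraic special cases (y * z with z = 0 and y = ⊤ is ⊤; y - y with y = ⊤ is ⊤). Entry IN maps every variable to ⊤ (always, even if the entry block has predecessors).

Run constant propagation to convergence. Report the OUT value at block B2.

Fixpoint table:
  B0: | IN=(all ⊤) | OUT=(all ⊤)
  B1: | IN=(all ⊤) | OUT={f:-1; rest ⊤}
  B2: | IN={f:-1; rest ⊤} | OUT={e:5, f:-1; rest ⊤}
  B3: | IN={f:-1; rest ⊤} | OUT={e:3; rest ⊤}

Merge at B2: IN[B2] = OUT[B1] = {a: ⊤, b: ⊤, c: ⊤, d: ⊤, e: ⊤, f: -1}
Applying B2's transfer function to that IN value gives OUT[B2] (row B2 above).

Answer: {a: ⊤, b: ⊤, c: ⊤, d: ⊤, e: 5, f: -1}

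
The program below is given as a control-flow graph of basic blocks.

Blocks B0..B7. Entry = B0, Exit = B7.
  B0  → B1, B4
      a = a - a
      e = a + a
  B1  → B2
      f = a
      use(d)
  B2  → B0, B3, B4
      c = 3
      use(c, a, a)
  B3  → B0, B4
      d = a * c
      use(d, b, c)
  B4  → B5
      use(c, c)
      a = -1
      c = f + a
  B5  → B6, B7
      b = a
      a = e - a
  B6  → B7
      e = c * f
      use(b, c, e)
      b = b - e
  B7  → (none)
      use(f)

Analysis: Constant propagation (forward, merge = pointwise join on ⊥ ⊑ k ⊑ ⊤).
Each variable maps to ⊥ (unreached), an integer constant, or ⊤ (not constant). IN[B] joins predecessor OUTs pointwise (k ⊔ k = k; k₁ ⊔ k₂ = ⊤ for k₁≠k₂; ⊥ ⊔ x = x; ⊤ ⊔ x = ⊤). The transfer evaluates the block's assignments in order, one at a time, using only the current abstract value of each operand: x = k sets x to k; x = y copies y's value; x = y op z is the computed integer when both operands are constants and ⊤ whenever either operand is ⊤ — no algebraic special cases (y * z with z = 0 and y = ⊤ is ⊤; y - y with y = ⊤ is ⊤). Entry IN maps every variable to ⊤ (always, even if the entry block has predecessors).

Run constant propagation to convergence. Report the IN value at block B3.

Answer: {a: ⊤, b: ⊤, c: 3, d: ⊤, e: ⊤, f: ⊤}

Working:
Converged values:
  B0:   IN=(all ⊤)   OUT=(all ⊤)
  B1:   IN=(all ⊤)   OUT=(all ⊤)
  B2:   IN=(all ⊤)   OUT={c:3; rest ⊤}
  B3:   IN={c:3; rest ⊤}   OUT={c:3; rest ⊤}
  B4:   IN=(all ⊤)   OUT={a:-1; rest ⊤}
  B5:   IN={a:-1; rest ⊤}   OUT={b:-1; rest ⊤}
  B6:   IN={b:-1; rest ⊤}   OUT=(all ⊤)
  B7:   IN=(all ⊤)   OUT=(all ⊤)

Merge at B3: IN[B3] = OUT[B2] = {a: ⊤, b: ⊤, c: 3, d: ⊤, e: ⊤, f: ⊤}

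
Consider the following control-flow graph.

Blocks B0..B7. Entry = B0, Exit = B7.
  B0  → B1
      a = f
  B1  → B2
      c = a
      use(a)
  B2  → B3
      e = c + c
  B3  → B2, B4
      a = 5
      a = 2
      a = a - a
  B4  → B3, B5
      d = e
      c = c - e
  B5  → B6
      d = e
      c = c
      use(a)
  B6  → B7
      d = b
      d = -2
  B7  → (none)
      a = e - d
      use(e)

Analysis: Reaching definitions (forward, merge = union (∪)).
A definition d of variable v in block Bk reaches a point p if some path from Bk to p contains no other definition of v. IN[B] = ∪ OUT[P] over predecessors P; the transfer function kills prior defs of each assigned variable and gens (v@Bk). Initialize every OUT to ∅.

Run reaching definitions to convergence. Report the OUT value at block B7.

Answer: {a@B7, c@B5, d@B6, e@B2}

Working:
Per-block solution:
  B0:  IN={}  OUT={a@B0}
  B1:  IN={a@B0}  OUT={a@B0, c@B1}
  B2:  IN={a@B0, a@B3, c@B1, c@B4, d@B4, e@B2}  OUT={a@B0, a@B3, c@B1, c@B4, d@B4, e@B2}
  B3:  IN={a@B0, a@B3, c@B1, c@B4, d@B4, e@B2}  OUT={a@B3, c@B1, c@B4, d@B4, e@B2}
  B4:  IN={a@B3, c@B1, c@B4, d@B4, e@B2}  OUT={a@B3, c@B4, d@B4, e@B2}
  B5:  IN={a@B3, c@B4, d@B4, e@B2}  OUT={a@B3, c@B5, d@B5, e@B2}
  B6:  IN={a@B3, c@B5, d@B5, e@B2}  OUT={a@B3, c@B5, d@B6, e@B2}
  B7:  IN={a@B3, c@B5, d@B6, e@B2}  OUT={a@B7, c@B5, d@B6, e@B2}

Merge at B7: IN[B7] = OUT[B6] = {a@B3, c@B5, d@B6, e@B2}
Applying B7's transfer function to that IN value gives OUT[B7] (row B7 above).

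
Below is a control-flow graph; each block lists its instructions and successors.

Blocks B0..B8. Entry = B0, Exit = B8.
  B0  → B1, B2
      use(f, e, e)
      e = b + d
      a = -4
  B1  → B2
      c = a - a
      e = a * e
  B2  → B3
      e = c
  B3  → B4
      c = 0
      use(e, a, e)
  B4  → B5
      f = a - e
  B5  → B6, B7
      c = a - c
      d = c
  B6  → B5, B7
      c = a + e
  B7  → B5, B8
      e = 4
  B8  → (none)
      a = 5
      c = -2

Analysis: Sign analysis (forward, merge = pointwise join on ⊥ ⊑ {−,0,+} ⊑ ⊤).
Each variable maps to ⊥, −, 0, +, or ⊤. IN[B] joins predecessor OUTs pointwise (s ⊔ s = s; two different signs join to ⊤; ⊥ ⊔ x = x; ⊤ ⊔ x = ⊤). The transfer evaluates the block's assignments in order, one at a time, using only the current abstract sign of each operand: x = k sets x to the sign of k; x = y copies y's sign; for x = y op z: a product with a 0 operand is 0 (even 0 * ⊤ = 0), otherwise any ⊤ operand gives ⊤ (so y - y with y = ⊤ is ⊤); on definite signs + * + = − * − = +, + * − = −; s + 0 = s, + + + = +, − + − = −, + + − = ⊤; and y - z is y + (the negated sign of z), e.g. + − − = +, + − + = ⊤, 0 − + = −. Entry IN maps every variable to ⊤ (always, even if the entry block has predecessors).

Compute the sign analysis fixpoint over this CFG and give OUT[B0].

Fixpoint table:
  B0:  IN=(all ⊤)  OUT={a:-; rest ⊤}
  B1:  IN={a:-; rest ⊤}  OUT={a:-; rest ⊤}
  B2:  IN={a:-; rest ⊤}  OUT={a:-; rest ⊤}
  B3:  IN={a:-; rest ⊤}  OUT={a:-, c:0; rest ⊤}
  B4:  IN={a:-, c:0; rest ⊤}  OUT={a:-, c:0; rest ⊤}
  B5:  IN={a:-; rest ⊤}  OUT={a:-; rest ⊤}
  B6:  IN={a:-; rest ⊤}  OUT={a:-; rest ⊤}
  B7:  IN={a:-; rest ⊤}  OUT={a:-, e:+; rest ⊤}
  B8:  IN={a:-, e:+; rest ⊤}  OUT={a:+, c:-, e:+; rest ⊤}

B0 is the boundary node: IN[B0] = {a: ⊤, b: ⊤, c: ⊤, d: ⊤, e: ⊤, f: ⊤}
Applying B0's transfer function to that IN value gives OUT[B0] (row B0 above).

Answer: {a: -, b: ⊤, c: ⊤, d: ⊤, e: ⊤, f: ⊤}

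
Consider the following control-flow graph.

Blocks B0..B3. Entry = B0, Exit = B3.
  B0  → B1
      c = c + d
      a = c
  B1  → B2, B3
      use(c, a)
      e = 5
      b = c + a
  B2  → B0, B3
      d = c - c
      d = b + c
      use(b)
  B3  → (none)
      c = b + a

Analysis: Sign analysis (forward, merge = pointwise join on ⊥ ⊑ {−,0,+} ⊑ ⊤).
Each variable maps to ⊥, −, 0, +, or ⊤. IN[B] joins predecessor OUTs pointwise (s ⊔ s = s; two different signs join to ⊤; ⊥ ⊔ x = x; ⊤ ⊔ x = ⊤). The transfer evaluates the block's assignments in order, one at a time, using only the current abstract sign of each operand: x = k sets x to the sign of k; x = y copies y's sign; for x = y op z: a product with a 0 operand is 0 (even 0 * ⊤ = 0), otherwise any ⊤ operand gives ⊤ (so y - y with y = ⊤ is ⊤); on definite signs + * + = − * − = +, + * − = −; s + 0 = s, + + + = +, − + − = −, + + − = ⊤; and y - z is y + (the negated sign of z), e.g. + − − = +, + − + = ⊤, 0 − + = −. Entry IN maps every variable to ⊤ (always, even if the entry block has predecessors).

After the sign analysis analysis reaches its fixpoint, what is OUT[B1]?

Answer: {a: ⊤, b: ⊤, c: ⊤, d: ⊤, e: +, f: ⊤}

Working:
Fixpoint table:
  B0:   IN=(all ⊤)   OUT=(all ⊤)
  B1:   IN=(all ⊤)   OUT={e:+; rest ⊤}
  B2:   IN={e:+; rest ⊤}   OUT={e:+; rest ⊤}
  B3:   IN={e:+; rest ⊤}   OUT={e:+; rest ⊤}

Merge at B1: IN[B1] = OUT[B0] = {a: ⊤, b: ⊤, c: ⊤, d: ⊤, e: ⊤, f: ⊤}
Applying B1's transfer function to that IN value gives OUT[B1] (row B1 above).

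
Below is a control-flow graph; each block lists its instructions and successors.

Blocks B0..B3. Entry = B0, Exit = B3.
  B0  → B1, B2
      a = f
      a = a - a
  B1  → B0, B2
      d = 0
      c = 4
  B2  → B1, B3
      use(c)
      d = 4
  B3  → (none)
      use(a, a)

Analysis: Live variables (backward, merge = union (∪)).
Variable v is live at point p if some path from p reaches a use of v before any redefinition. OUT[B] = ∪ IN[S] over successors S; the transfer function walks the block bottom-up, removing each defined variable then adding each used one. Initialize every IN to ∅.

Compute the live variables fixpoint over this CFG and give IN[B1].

Answer: {a, f}

Trace:
Fixpoint table:
  B0:   IN={c, f}   OUT={a, c, f}
  B1:   IN={a, f}   OUT={a, c, f}
  B2:   IN={a, c, f}   OUT={a, f}
  B3:   IN={a}   OUT={}

Merge at B1: OUT[B1] = IN[B0] ⊔ IN[B2] = {a, c, f}
Applying B1's transfer function to that OUT value gives IN[B1] (row B1 above).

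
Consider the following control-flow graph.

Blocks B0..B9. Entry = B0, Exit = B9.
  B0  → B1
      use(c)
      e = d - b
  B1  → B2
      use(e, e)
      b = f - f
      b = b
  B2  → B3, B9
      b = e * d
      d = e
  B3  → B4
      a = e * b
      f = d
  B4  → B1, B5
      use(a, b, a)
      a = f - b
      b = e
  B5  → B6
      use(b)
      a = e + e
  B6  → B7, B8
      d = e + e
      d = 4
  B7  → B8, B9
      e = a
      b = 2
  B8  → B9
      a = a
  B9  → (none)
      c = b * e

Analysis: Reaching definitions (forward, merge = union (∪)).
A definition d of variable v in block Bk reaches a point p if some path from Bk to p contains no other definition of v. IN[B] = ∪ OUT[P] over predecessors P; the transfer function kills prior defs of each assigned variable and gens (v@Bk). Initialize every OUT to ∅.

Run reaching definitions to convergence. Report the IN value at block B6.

Answer: {a@B5, b@B4, d@B2, e@B0, f@B3}

Working:
Converged values:
  B0: | IN={} | OUT={e@B0}
  B1: | IN={a@B4, b@B4, d@B2, e@B0, f@B3} | OUT={a@B4, b@B1, d@B2, e@B0, f@B3}
  B2: | IN={a@B4, b@B1, d@B2, e@B0, f@B3} | OUT={a@B4, b@B2, d@B2, e@B0, f@B3}
  B3: | IN={a@B4, b@B2, d@B2, e@B0, f@B3} | OUT={a@B3, b@B2, d@B2, e@B0, f@B3}
  B4: | IN={a@B3, b@B2, d@B2, e@B0, f@B3} | OUT={a@B4, b@B4, d@B2, e@B0, f@B3}
  B5: | IN={a@B4, b@B4, d@B2, e@B0, f@B3} | OUT={a@B5, b@B4, d@B2, e@B0, f@B3}
  B6: | IN={a@B5, b@B4, d@B2, e@B0, f@B3} | OUT={a@B5, b@B4, d@B6, e@B0, f@B3}
  B7: | IN={a@B5, b@B4, d@B6, e@B0, f@B3} | OUT={a@B5, b@B7, d@B6, e@B7, f@B3}
  B8: | IN={a@B5, b@B4, b@B7, d@B6, e@B0, e@B7, f@B3} | OUT={a@B8, b@B4, b@B7, d@B6, e@B0, e@B7, f@B3}
  B9: | IN={a@B4, a@B5, a@B8, b@B2, b@B4, b@B7, d@B2, d@B6, e@B0, e@B7, f@B3} | OUT={a@B4, a@B5, a@B8, b@B2, b@B4, b@B7, c@B9, d@B2, d@B6, e@B0, e@B7, f@B3}

Merge at B6: IN[B6] = OUT[B5] = {a@B5, b@B4, d@B2, e@B0, f@B3}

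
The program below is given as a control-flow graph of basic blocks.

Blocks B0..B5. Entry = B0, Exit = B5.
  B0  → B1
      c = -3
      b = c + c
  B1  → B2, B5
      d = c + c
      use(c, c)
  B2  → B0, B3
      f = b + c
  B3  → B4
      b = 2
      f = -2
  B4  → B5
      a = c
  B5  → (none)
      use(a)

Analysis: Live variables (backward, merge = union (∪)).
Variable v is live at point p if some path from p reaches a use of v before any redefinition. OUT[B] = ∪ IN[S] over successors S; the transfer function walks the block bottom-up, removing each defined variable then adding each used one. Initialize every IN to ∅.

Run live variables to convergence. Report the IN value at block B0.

Answer: {a}

Working:
Converged values:
  B0:   IN={a}   OUT={a, b, c}
  B1:   IN={a, b, c}   OUT={a, b, c}
  B2:   IN={a, b, c}   OUT={a, c}
  B3:   IN={c}   OUT={c}
  B4:   IN={c}   OUT={a}
  B5:   IN={a}   OUT={}

Merge at B0: OUT[B0] = IN[B1] = {a, b, c}
Applying B0's transfer function to that OUT value gives IN[B0] (row B0 above).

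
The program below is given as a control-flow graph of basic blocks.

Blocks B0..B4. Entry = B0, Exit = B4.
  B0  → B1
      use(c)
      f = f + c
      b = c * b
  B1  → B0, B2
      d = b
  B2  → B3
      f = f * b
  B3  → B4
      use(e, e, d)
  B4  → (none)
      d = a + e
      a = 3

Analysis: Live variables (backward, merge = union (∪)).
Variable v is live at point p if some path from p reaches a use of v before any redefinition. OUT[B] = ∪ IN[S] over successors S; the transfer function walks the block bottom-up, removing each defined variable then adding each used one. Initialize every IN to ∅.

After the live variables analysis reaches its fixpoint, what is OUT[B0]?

Answer: {a, b, c, e, f}

Trace:
Fixpoint table:
  B0:   IN={a, b, c, e, f}   OUT={a, b, c, e, f}
  B1:   IN={a, b, c, e, f}   OUT={a, b, c, d, e, f}
  B2:   IN={a, b, d, e, f}   OUT={a, d, e}
  B3:   IN={a, d, e}   OUT={a, e}
  B4:   IN={a, e}   OUT={}

Merge at B0: OUT[B0] = IN[B1] = {a, b, c, e, f}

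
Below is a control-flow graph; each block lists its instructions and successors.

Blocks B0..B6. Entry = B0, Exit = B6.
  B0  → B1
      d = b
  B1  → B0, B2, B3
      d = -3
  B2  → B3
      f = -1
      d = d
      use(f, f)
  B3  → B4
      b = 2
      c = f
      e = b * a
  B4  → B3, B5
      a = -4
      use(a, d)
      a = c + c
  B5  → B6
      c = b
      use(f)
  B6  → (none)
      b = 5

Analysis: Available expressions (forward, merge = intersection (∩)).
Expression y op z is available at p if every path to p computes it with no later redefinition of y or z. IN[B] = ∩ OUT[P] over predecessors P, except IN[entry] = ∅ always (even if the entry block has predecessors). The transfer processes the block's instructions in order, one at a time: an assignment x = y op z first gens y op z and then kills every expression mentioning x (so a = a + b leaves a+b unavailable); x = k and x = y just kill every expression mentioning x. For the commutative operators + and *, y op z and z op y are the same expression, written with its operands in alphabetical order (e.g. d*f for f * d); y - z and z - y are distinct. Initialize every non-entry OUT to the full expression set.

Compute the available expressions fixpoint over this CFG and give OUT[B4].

Fixpoint table:
  B0: | IN={} | OUT={}
  B1: | IN={} | OUT={}
  B2: | IN={} | OUT={}
  B3: | IN={} | OUT={a*b}
  B4: | IN={a*b} | OUT={c+c}
  B5: | IN={c+c} | OUT={}
  B6: | IN={} | OUT={}

Merge at B4: IN[B4] = OUT[B3] = {a*b}
Applying B4's transfer function to that IN value gives OUT[B4] (row B4 above).

Answer: {c+c}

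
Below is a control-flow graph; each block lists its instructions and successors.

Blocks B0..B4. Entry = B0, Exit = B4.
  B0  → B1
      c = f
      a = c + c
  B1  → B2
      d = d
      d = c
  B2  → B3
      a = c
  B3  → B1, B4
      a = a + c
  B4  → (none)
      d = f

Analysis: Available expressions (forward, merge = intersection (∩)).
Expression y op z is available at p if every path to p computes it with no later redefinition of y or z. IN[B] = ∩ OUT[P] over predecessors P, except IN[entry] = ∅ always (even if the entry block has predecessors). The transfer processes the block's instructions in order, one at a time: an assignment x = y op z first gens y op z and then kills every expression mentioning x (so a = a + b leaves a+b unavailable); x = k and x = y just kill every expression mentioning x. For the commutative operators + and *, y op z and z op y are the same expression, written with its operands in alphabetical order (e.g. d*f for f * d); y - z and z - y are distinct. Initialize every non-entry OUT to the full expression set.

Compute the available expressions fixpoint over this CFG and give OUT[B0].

Answer: {c+c}

Trace:
Per-block solution:
  B0:  IN={}  OUT={c+c}
  B1:  IN={c+c}  OUT={c+c}
  B2:  IN={c+c}  OUT={c+c}
  B3:  IN={c+c}  OUT={c+c}
  B4:  IN={c+c}  OUT={c+c}

B0 is the boundary node: IN[B0] = {}
Applying B0's transfer function to that IN value gives OUT[B0] (row B0 above).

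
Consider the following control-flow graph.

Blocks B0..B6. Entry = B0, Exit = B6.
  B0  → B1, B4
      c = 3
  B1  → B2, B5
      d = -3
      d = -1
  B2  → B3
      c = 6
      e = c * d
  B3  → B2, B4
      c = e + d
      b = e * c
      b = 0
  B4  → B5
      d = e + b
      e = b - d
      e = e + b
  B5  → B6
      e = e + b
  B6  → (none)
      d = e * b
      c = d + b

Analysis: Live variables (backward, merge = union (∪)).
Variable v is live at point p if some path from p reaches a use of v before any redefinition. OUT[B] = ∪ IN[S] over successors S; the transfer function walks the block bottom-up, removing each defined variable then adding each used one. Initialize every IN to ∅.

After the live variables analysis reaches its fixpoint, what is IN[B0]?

Answer: {b, e}

Working:
Converged values:
  B0:   IN={b, e}   OUT={b, e}
  B1:   IN={b, e}   OUT={b, d, e}
  B2:   IN={d}   OUT={d, e}
  B3:   IN={d, e}   OUT={b, d, e}
  B4:   IN={b, e}   OUT={b, e}
  B5:   IN={b, e}   OUT={b, e}
  B6:   IN={b, e}   OUT={}

Merge at B0: OUT[B0] = IN[B1] ⊔ IN[B4] = {b, e}
Applying B0's transfer function to that OUT value gives IN[B0] (row B0 above).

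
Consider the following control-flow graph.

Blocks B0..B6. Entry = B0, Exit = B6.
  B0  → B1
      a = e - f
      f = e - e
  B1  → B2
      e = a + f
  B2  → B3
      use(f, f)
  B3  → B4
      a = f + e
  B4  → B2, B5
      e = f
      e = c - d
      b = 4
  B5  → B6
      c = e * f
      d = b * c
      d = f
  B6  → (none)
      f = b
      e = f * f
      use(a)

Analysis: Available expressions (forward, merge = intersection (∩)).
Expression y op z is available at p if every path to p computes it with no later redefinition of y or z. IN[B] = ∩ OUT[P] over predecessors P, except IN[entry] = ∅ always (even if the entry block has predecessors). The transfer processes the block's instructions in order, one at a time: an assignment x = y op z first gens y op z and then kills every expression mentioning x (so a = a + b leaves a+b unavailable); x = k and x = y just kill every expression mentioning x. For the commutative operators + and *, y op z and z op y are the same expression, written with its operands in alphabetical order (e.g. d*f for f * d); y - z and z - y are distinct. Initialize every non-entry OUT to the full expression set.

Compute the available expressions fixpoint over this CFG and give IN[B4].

Fixpoint table:
  B0: | IN={} | OUT={e-e}
  B1: | IN={e-e} | OUT={a+f}
  B2: | IN={} | OUT={}
  B3: | IN={} | OUT={e+f}
  B4: | IN={e+f} | OUT={c-d}
  B5: | IN={c-d} | OUT={b*c, e*f}
  B6: | IN={b*c, e*f} | OUT={b*c, f*f}

Merge at B4: IN[B4] = OUT[B3] = {e+f}

Answer: {e+f}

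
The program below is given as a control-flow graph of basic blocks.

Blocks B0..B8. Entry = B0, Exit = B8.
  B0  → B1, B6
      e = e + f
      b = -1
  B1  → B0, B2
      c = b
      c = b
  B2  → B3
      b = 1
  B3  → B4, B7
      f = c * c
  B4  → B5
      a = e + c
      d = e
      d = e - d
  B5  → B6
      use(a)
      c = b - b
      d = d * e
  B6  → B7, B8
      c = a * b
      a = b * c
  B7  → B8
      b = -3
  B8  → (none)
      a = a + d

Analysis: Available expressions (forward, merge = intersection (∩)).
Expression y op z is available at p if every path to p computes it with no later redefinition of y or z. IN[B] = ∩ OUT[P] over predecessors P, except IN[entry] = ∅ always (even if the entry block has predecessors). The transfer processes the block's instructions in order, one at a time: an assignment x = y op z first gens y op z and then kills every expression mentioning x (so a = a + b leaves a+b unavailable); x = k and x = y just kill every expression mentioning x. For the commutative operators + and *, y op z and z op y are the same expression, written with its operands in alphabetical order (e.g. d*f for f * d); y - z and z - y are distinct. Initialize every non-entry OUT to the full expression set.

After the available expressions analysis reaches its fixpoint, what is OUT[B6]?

Per-block solution:
  B0:   IN={}   OUT={}
  B1:   IN={}   OUT={}
  B2:   IN={}   OUT={}
  B3:   IN={}   OUT={c*c}
  B4:   IN={c*c}   OUT={c*c, c+e}
  B5:   IN={c*c, c+e}   OUT={b-b}
  B6:   IN={}   OUT={b*c}
  B7:   IN={}   OUT={}
  B8:   IN={}   OUT={}

Merge at B6: IN[B6] = OUT[B0] ∩ OUT[B5] = {}
Applying B6's transfer function to that IN value gives OUT[B6] (row B6 above).

Answer: {b*c}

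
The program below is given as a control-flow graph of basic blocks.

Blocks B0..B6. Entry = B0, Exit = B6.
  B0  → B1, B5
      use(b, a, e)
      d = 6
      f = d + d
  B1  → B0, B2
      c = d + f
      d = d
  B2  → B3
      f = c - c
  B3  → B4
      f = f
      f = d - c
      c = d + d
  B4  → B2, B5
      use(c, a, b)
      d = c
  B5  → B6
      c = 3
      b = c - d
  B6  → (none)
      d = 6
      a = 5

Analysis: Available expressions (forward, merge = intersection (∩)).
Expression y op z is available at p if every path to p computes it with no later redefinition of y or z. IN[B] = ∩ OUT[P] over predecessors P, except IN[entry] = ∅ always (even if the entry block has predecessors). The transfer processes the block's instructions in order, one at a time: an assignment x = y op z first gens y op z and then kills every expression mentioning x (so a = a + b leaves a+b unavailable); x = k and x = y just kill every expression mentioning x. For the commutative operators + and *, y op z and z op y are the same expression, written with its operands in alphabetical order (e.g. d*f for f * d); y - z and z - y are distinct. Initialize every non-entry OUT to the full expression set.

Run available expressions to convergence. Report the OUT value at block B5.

Answer: {c-d}

Trace:
Fixpoint table:
  B0: | IN={} | OUT={d+d}
  B1: | IN={d+d} | OUT={}
  B2: | IN={} | OUT={c-c}
  B3: | IN={c-c} | OUT={d+d}
  B4: | IN={d+d} | OUT={}
  B5: | IN={} | OUT={c-d}
  B6: | IN={c-d} | OUT={}

Merge at B5: IN[B5] = OUT[B0] ∩ OUT[B4] = {}
Applying B5's transfer function to that IN value gives OUT[B5] (row B5 above).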